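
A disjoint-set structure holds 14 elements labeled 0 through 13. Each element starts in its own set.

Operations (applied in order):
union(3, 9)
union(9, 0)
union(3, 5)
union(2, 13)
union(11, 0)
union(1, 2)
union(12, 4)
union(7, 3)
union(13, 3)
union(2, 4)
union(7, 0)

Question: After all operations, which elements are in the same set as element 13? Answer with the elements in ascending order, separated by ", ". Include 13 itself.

Step 1: union(3, 9) -> merged; set of 3 now {3, 9}
Step 2: union(9, 0) -> merged; set of 9 now {0, 3, 9}
Step 3: union(3, 5) -> merged; set of 3 now {0, 3, 5, 9}
Step 4: union(2, 13) -> merged; set of 2 now {2, 13}
Step 5: union(11, 0) -> merged; set of 11 now {0, 3, 5, 9, 11}
Step 6: union(1, 2) -> merged; set of 1 now {1, 2, 13}
Step 7: union(12, 4) -> merged; set of 12 now {4, 12}
Step 8: union(7, 3) -> merged; set of 7 now {0, 3, 5, 7, 9, 11}
Step 9: union(13, 3) -> merged; set of 13 now {0, 1, 2, 3, 5, 7, 9, 11, 13}
Step 10: union(2, 4) -> merged; set of 2 now {0, 1, 2, 3, 4, 5, 7, 9, 11, 12, 13}
Step 11: union(7, 0) -> already same set; set of 7 now {0, 1, 2, 3, 4, 5, 7, 9, 11, 12, 13}
Component of 13: {0, 1, 2, 3, 4, 5, 7, 9, 11, 12, 13}

Answer: 0, 1, 2, 3, 4, 5, 7, 9, 11, 12, 13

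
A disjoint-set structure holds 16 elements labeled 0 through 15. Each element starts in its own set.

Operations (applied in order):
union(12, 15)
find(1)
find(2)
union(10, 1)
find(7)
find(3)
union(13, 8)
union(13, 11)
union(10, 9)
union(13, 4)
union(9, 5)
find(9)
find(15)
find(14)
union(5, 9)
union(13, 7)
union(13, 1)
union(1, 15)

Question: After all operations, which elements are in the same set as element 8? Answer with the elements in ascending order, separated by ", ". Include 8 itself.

Answer: 1, 4, 5, 7, 8, 9, 10, 11, 12, 13, 15

Derivation:
Step 1: union(12, 15) -> merged; set of 12 now {12, 15}
Step 2: find(1) -> no change; set of 1 is {1}
Step 3: find(2) -> no change; set of 2 is {2}
Step 4: union(10, 1) -> merged; set of 10 now {1, 10}
Step 5: find(7) -> no change; set of 7 is {7}
Step 6: find(3) -> no change; set of 3 is {3}
Step 7: union(13, 8) -> merged; set of 13 now {8, 13}
Step 8: union(13, 11) -> merged; set of 13 now {8, 11, 13}
Step 9: union(10, 9) -> merged; set of 10 now {1, 9, 10}
Step 10: union(13, 4) -> merged; set of 13 now {4, 8, 11, 13}
Step 11: union(9, 5) -> merged; set of 9 now {1, 5, 9, 10}
Step 12: find(9) -> no change; set of 9 is {1, 5, 9, 10}
Step 13: find(15) -> no change; set of 15 is {12, 15}
Step 14: find(14) -> no change; set of 14 is {14}
Step 15: union(5, 9) -> already same set; set of 5 now {1, 5, 9, 10}
Step 16: union(13, 7) -> merged; set of 13 now {4, 7, 8, 11, 13}
Step 17: union(13, 1) -> merged; set of 13 now {1, 4, 5, 7, 8, 9, 10, 11, 13}
Step 18: union(1, 15) -> merged; set of 1 now {1, 4, 5, 7, 8, 9, 10, 11, 12, 13, 15}
Component of 8: {1, 4, 5, 7, 8, 9, 10, 11, 12, 13, 15}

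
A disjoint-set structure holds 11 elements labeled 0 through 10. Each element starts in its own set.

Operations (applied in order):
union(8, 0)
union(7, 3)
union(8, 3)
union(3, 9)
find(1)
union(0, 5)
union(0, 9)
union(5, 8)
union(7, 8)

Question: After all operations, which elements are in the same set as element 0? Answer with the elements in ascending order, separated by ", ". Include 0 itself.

Answer: 0, 3, 5, 7, 8, 9

Derivation:
Step 1: union(8, 0) -> merged; set of 8 now {0, 8}
Step 2: union(7, 3) -> merged; set of 7 now {3, 7}
Step 3: union(8, 3) -> merged; set of 8 now {0, 3, 7, 8}
Step 4: union(3, 9) -> merged; set of 3 now {0, 3, 7, 8, 9}
Step 5: find(1) -> no change; set of 1 is {1}
Step 6: union(0, 5) -> merged; set of 0 now {0, 3, 5, 7, 8, 9}
Step 7: union(0, 9) -> already same set; set of 0 now {0, 3, 5, 7, 8, 9}
Step 8: union(5, 8) -> already same set; set of 5 now {0, 3, 5, 7, 8, 9}
Step 9: union(7, 8) -> already same set; set of 7 now {0, 3, 5, 7, 8, 9}
Component of 0: {0, 3, 5, 7, 8, 9}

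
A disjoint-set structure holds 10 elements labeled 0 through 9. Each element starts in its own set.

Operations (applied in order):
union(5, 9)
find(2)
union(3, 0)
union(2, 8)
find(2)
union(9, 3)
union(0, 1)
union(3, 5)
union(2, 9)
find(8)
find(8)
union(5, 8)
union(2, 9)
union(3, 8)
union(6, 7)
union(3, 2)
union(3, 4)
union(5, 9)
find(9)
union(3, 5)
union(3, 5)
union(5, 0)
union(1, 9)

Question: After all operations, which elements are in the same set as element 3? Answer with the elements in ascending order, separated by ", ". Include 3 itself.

Step 1: union(5, 9) -> merged; set of 5 now {5, 9}
Step 2: find(2) -> no change; set of 2 is {2}
Step 3: union(3, 0) -> merged; set of 3 now {0, 3}
Step 4: union(2, 8) -> merged; set of 2 now {2, 8}
Step 5: find(2) -> no change; set of 2 is {2, 8}
Step 6: union(9, 3) -> merged; set of 9 now {0, 3, 5, 9}
Step 7: union(0, 1) -> merged; set of 0 now {0, 1, 3, 5, 9}
Step 8: union(3, 5) -> already same set; set of 3 now {0, 1, 3, 5, 9}
Step 9: union(2, 9) -> merged; set of 2 now {0, 1, 2, 3, 5, 8, 9}
Step 10: find(8) -> no change; set of 8 is {0, 1, 2, 3, 5, 8, 9}
Step 11: find(8) -> no change; set of 8 is {0, 1, 2, 3, 5, 8, 9}
Step 12: union(5, 8) -> already same set; set of 5 now {0, 1, 2, 3, 5, 8, 9}
Step 13: union(2, 9) -> already same set; set of 2 now {0, 1, 2, 3, 5, 8, 9}
Step 14: union(3, 8) -> already same set; set of 3 now {0, 1, 2, 3, 5, 8, 9}
Step 15: union(6, 7) -> merged; set of 6 now {6, 7}
Step 16: union(3, 2) -> already same set; set of 3 now {0, 1, 2, 3, 5, 8, 9}
Step 17: union(3, 4) -> merged; set of 3 now {0, 1, 2, 3, 4, 5, 8, 9}
Step 18: union(5, 9) -> already same set; set of 5 now {0, 1, 2, 3, 4, 5, 8, 9}
Step 19: find(9) -> no change; set of 9 is {0, 1, 2, 3, 4, 5, 8, 9}
Step 20: union(3, 5) -> already same set; set of 3 now {0, 1, 2, 3, 4, 5, 8, 9}
Step 21: union(3, 5) -> already same set; set of 3 now {0, 1, 2, 3, 4, 5, 8, 9}
Step 22: union(5, 0) -> already same set; set of 5 now {0, 1, 2, 3, 4, 5, 8, 9}
Step 23: union(1, 9) -> already same set; set of 1 now {0, 1, 2, 3, 4, 5, 8, 9}
Component of 3: {0, 1, 2, 3, 4, 5, 8, 9}

Answer: 0, 1, 2, 3, 4, 5, 8, 9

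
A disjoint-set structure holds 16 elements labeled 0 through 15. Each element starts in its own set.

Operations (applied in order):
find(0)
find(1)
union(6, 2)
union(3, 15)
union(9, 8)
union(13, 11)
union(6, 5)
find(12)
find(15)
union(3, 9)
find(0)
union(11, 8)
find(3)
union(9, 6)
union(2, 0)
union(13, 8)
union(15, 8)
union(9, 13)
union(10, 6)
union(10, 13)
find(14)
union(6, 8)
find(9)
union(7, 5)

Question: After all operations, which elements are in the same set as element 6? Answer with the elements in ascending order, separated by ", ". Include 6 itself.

Step 1: find(0) -> no change; set of 0 is {0}
Step 2: find(1) -> no change; set of 1 is {1}
Step 3: union(6, 2) -> merged; set of 6 now {2, 6}
Step 4: union(3, 15) -> merged; set of 3 now {3, 15}
Step 5: union(9, 8) -> merged; set of 9 now {8, 9}
Step 6: union(13, 11) -> merged; set of 13 now {11, 13}
Step 7: union(6, 5) -> merged; set of 6 now {2, 5, 6}
Step 8: find(12) -> no change; set of 12 is {12}
Step 9: find(15) -> no change; set of 15 is {3, 15}
Step 10: union(3, 9) -> merged; set of 3 now {3, 8, 9, 15}
Step 11: find(0) -> no change; set of 0 is {0}
Step 12: union(11, 8) -> merged; set of 11 now {3, 8, 9, 11, 13, 15}
Step 13: find(3) -> no change; set of 3 is {3, 8, 9, 11, 13, 15}
Step 14: union(9, 6) -> merged; set of 9 now {2, 3, 5, 6, 8, 9, 11, 13, 15}
Step 15: union(2, 0) -> merged; set of 2 now {0, 2, 3, 5, 6, 8, 9, 11, 13, 15}
Step 16: union(13, 8) -> already same set; set of 13 now {0, 2, 3, 5, 6, 8, 9, 11, 13, 15}
Step 17: union(15, 8) -> already same set; set of 15 now {0, 2, 3, 5, 6, 8, 9, 11, 13, 15}
Step 18: union(9, 13) -> already same set; set of 9 now {0, 2, 3, 5, 6, 8, 9, 11, 13, 15}
Step 19: union(10, 6) -> merged; set of 10 now {0, 2, 3, 5, 6, 8, 9, 10, 11, 13, 15}
Step 20: union(10, 13) -> already same set; set of 10 now {0, 2, 3, 5, 6, 8, 9, 10, 11, 13, 15}
Step 21: find(14) -> no change; set of 14 is {14}
Step 22: union(6, 8) -> already same set; set of 6 now {0, 2, 3, 5, 6, 8, 9, 10, 11, 13, 15}
Step 23: find(9) -> no change; set of 9 is {0, 2, 3, 5, 6, 8, 9, 10, 11, 13, 15}
Step 24: union(7, 5) -> merged; set of 7 now {0, 2, 3, 5, 6, 7, 8, 9, 10, 11, 13, 15}
Component of 6: {0, 2, 3, 5, 6, 7, 8, 9, 10, 11, 13, 15}

Answer: 0, 2, 3, 5, 6, 7, 8, 9, 10, 11, 13, 15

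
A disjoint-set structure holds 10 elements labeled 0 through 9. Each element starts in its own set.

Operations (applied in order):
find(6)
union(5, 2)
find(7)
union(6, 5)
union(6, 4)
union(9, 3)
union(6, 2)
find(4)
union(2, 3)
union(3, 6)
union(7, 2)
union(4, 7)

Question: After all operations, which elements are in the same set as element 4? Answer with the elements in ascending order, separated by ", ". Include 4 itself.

Step 1: find(6) -> no change; set of 6 is {6}
Step 2: union(5, 2) -> merged; set of 5 now {2, 5}
Step 3: find(7) -> no change; set of 7 is {7}
Step 4: union(6, 5) -> merged; set of 6 now {2, 5, 6}
Step 5: union(6, 4) -> merged; set of 6 now {2, 4, 5, 6}
Step 6: union(9, 3) -> merged; set of 9 now {3, 9}
Step 7: union(6, 2) -> already same set; set of 6 now {2, 4, 5, 6}
Step 8: find(4) -> no change; set of 4 is {2, 4, 5, 6}
Step 9: union(2, 3) -> merged; set of 2 now {2, 3, 4, 5, 6, 9}
Step 10: union(3, 6) -> already same set; set of 3 now {2, 3, 4, 5, 6, 9}
Step 11: union(7, 2) -> merged; set of 7 now {2, 3, 4, 5, 6, 7, 9}
Step 12: union(4, 7) -> already same set; set of 4 now {2, 3, 4, 5, 6, 7, 9}
Component of 4: {2, 3, 4, 5, 6, 7, 9}

Answer: 2, 3, 4, 5, 6, 7, 9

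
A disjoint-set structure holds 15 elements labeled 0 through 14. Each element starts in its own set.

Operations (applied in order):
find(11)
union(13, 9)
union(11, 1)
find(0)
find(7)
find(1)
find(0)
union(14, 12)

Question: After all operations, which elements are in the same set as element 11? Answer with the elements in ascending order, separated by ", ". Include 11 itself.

Answer: 1, 11

Derivation:
Step 1: find(11) -> no change; set of 11 is {11}
Step 2: union(13, 9) -> merged; set of 13 now {9, 13}
Step 3: union(11, 1) -> merged; set of 11 now {1, 11}
Step 4: find(0) -> no change; set of 0 is {0}
Step 5: find(7) -> no change; set of 7 is {7}
Step 6: find(1) -> no change; set of 1 is {1, 11}
Step 7: find(0) -> no change; set of 0 is {0}
Step 8: union(14, 12) -> merged; set of 14 now {12, 14}
Component of 11: {1, 11}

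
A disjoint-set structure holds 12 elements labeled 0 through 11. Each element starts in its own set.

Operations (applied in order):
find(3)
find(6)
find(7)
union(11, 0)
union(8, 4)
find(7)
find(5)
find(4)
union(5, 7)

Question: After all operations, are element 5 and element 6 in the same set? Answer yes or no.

Step 1: find(3) -> no change; set of 3 is {3}
Step 2: find(6) -> no change; set of 6 is {6}
Step 3: find(7) -> no change; set of 7 is {7}
Step 4: union(11, 0) -> merged; set of 11 now {0, 11}
Step 5: union(8, 4) -> merged; set of 8 now {4, 8}
Step 6: find(7) -> no change; set of 7 is {7}
Step 7: find(5) -> no change; set of 5 is {5}
Step 8: find(4) -> no change; set of 4 is {4, 8}
Step 9: union(5, 7) -> merged; set of 5 now {5, 7}
Set of 5: {5, 7}; 6 is not a member.

Answer: no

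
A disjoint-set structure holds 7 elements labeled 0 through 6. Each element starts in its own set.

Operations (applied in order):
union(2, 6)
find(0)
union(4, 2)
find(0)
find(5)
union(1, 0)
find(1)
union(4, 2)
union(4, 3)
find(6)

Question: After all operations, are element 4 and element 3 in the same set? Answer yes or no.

Answer: yes

Derivation:
Step 1: union(2, 6) -> merged; set of 2 now {2, 6}
Step 2: find(0) -> no change; set of 0 is {0}
Step 3: union(4, 2) -> merged; set of 4 now {2, 4, 6}
Step 4: find(0) -> no change; set of 0 is {0}
Step 5: find(5) -> no change; set of 5 is {5}
Step 6: union(1, 0) -> merged; set of 1 now {0, 1}
Step 7: find(1) -> no change; set of 1 is {0, 1}
Step 8: union(4, 2) -> already same set; set of 4 now {2, 4, 6}
Step 9: union(4, 3) -> merged; set of 4 now {2, 3, 4, 6}
Step 10: find(6) -> no change; set of 6 is {2, 3, 4, 6}
Set of 4: {2, 3, 4, 6}; 3 is a member.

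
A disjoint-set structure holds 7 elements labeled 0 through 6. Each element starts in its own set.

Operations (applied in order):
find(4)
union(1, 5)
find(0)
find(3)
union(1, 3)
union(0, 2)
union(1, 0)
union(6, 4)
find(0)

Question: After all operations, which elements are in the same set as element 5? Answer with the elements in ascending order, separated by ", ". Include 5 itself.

Step 1: find(4) -> no change; set of 4 is {4}
Step 2: union(1, 5) -> merged; set of 1 now {1, 5}
Step 3: find(0) -> no change; set of 0 is {0}
Step 4: find(3) -> no change; set of 3 is {3}
Step 5: union(1, 3) -> merged; set of 1 now {1, 3, 5}
Step 6: union(0, 2) -> merged; set of 0 now {0, 2}
Step 7: union(1, 0) -> merged; set of 1 now {0, 1, 2, 3, 5}
Step 8: union(6, 4) -> merged; set of 6 now {4, 6}
Step 9: find(0) -> no change; set of 0 is {0, 1, 2, 3, 5}
Component of 5: {0, 1, 2, 3, 5}

Answer: 0, 1, 2, 3, 5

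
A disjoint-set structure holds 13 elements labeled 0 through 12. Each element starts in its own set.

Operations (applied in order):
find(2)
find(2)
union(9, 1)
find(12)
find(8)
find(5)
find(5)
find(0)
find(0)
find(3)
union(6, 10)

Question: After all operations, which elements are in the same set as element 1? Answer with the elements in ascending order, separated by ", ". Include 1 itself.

Answer: 1, 9

Derivation:
Step 1: find(2) -> no change; set of 2 is {2}
Step 2: find(2) -> no change; set of 2 is {2}
Step 3: union(9, 1) -> merged; set of 9 now {1, 9}
Step 4: find(12) -> no change; set of 12 is {12}
Step 5: find(8) -> no change; set of 8 is {8}
Step 6: find(5) -> no change; set of 5 is {5}
Step 7: find(5) -> no change; set of 5 is {5}
Step 8: find(0) -> no change; set of 0 is {0}
Step 9: find(0) -> no change; set of 0 is {0}
Step 10: find(3) -> no change; set of 3 is {3}
Step 11: union(6, 10) -> merged; set of 6 now {6, 10}
Component of 1: {1, 9}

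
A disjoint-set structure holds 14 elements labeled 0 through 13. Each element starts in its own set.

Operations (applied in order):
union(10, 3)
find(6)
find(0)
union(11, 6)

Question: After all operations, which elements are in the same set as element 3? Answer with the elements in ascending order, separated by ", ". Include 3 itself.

Step 1: union(10, 3) -> merged; set of 10 now {3, 10}
Step 2: find(6) -> no change; set of 6 is {6}
Step 3: find(0) -> no change; set of 0 is {0}
Step 4: union(11, 6) -> merged; set of 11 now {6, 11}
Component of 3: {3, 10}

Answer: 3, 10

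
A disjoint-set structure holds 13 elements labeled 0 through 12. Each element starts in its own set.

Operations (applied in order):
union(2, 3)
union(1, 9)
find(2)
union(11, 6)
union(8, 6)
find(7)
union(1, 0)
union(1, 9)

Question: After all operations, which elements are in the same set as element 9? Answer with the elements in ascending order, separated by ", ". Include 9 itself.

Step 1: union(2, 3) -> merged; set of 2 now {2, 3}
Step 2: union(1, 9) -> merged; set of 1 now {1, 9}
Step 3: find(2) -> no change; set of 2 is {2, 3}
Step 4: union(11, 6) -> merged; set of 11 now {6, 11}
Step 5: union(8, 6) -> merged; set of 8 now {6, 8, 11}
Step 6: find(7) -> no change; set of 7 is {7}
Step 7: union(1, 0) -> merged; set of 1 now {0, 1, 9}
Step 8: union(1, 9) -> already same set; set of 1 now {0, 1, 9}
Component of 9: {0, 1, 9}

Answer: 0, 1, 9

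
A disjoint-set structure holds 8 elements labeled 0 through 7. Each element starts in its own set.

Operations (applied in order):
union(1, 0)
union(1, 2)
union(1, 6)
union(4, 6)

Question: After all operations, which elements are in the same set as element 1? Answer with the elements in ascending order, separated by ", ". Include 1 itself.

Answer: 0, 1, 2, 4, 6

Derivation:
Step 1: union(1, 0) -> merged; set of 1 now {0, 1}
Step 2: union(1, 2) -> merged; set of 1 now {0, 1, 2}
Step 3: union(1, 6) -> merged; set of 1 now {0, 1, 2, 6}
Step 4: union(4, 6) -> merged; set of 4 now {0, 1, 2, 4, 6}
Component of 1: {0, 1, 2, 4, 6}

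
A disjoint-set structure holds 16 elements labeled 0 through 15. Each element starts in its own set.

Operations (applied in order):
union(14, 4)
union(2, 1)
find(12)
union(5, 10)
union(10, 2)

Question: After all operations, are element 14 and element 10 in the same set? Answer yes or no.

Answer: no

Derivation:
Step 1: union(14, 4) -> merged; set of 14 now {4, 14}
Step 2: union(2, 1) -> merged; set of 2 now {1, 2}
Step 3: find(12) -> no change; set of 12 is {12}
Step 4: union(5, 10) -> merged; set of 5 now {5, 10}
Step 5: union(10, 2) -> merged; set of 10 now {1, 2, 5, 10}
Set of 14: {4, 14}; 10 is not a member.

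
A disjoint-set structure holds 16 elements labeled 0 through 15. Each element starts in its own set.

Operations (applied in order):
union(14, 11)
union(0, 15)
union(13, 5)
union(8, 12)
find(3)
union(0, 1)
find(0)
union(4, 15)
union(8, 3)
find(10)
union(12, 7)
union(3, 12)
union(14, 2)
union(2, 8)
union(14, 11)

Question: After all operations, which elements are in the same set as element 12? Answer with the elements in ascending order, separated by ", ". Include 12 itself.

Step 1: union(14, 11) -> merged; set of 14 now {11, 14}
Step 2: union(0, 15) -> merged; set of 0 now {0, 15}
Step 3: union(13, 5) -> merged; set of 13 now {5, 13}
Step 4: union(8, 12) -> merged; set of 8 now {8, 12}
Step 5: find(3) -> no change; set of 3 is {3}
Step 6: union(0, 1) -> merged; set of 0 now {0, 1, 15}
Step 7: find(0) -> no change; set of 0 is {0, 1, 15}
Step 8: union(4, 15) -> merged; set of 4 now {0, 1, 4, 15}
Step 9: union(8, 3) -> merged; set of 8 now {3, 8, 12}
Step 10: find(10) -> no change; set of 10 is {10}
Step 11: union(12, 7) -> merged; set of 12 now {3, 7, 8, 12}
Step 12: union(3, 12) -> already same set; set of 3 now {3, 7, 8, 12}
Step 13: union(14, 2) -> merged; set of 14 now {2, 11, 14}
Step 14: union(2, 8) -> merged; set of 2 now {2, 3, 7, 8, 11, 12, 14}
Step 15: union(14, 11) -> already same set; set of 14 now {2, 3, 7, 8, 11, 12, 14}
Component of 12: {2, 3, 7, 8, 11, 12, 14}

Answer: 2, 3, 7, 8, 11, 12, 14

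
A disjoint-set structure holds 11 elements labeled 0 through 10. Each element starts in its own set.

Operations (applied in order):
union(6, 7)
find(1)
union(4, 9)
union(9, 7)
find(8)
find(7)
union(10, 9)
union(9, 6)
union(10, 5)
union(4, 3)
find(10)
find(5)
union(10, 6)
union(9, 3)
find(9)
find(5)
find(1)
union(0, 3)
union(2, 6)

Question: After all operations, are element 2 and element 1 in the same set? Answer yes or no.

Step 1: union(6, 7) -> merged; set of 6 now {6, 7}
Step 2: find(1) -> no change; set of 1 is {1}
Step 3: union(4, 9) -> merged; set of 4 now {4, 9}
Step 4: union(9, 7) -> merged; set of 9 now {4, 6, 7, 9}
Step 5: find(8) -> no change; set of 8 is {8}
Step 6: find(7) -> no change; set of 7 is {4, 6, 7, 9}
Step 7: union(10, 9) -> merged; set of 10 now {4, 6, 7, 9, 10}
Step 8: union(9, 6) -> already same set; set of 9 now {4, 6, 7, 9, 10}
Step 9: union(10, 5) -> merged; set of 10 now {4, 5, 6, 7, 9, 10}
Step 10: union(4, 3) -> merged; set of 4 now {3, 4, 5, 6, 7, 9, 10}
Step 11: find(10) -> no change; set of 10 is {3, 4, 5, 6, 7, 9, 10}
Step 12: find(5) -> no change; set of 5 is {3, 4, 5, 6, 7, 9, 10}
Step 13: union(10, 6) -> already same set; set of 10 now {3, 4, 5, 6, 7, 9, 10}
Step 14: union(9, 3) -> already same set; set of 9 now {3, 4, 5, 6, 7, 9, 10}
Step 15: find(9) -> no change; set of 9 is {3, 4, 5, 6, 7, 9, 10}
Step 16: find(5) -> no change; set of 5 is {3, 4, 5, 6, 7, 9, 10}
Step 17: find(1) -> no change; set of 1 is {1}
Step 18: union(0, 3) -> merged; set of 0 now {0, 3, 4, 5, 6, 7, 9, 10}
Step 19: union(2, 6) -> merged; set of 2 now {0, 2, 3, 4, 5, 6, 7, 9, 10}
Set of 2: {0, 2, 3, 4, 5, 6, 7, 9, 10}; 1 is not a member.

Answer: no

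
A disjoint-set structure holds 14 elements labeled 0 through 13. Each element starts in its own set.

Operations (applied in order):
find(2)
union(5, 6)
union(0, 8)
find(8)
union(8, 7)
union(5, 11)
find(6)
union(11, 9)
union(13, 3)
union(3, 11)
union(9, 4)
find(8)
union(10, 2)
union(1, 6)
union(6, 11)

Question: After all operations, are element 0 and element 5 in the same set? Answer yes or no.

Step 1: find(2) -> no change; set of 2 is {2}
Step 2: union(5, 6) -> merged; set of 5 now {5, 6}
Step 3: union(0, 8) -> merged; set of 0 now {0, 8}
Step 4: find(8) -> no change; set of 8 is {0, 8}
Step 5: union(8, 7) -> merged; set of 8 now {0, 7, 8}
Step 6: union(5, 11) -> merged; set of 5 now {5, 6, 11}
Step 7: find(6) -> no change; set of 6 is {5, 6, 11}
Step 8: union(11, 9) -> merged; set of 11 now {5, 6, 9, 11}
Step 9: union(13, 3) -> merged; set of 13 now {3, 13}
Step 10: union(3, 11) -> merged; set of 3 now {3, 5, 6, 9, 11, 13}
Step 11: union(9, 4) -> merged; set of 9 now {3, 4, 5, 6, 9, 11, 13}
Step 12: find(8) -> no change; set of 8 is {0, 7, 8}
Step 13: union(10, 2) -> merged; set of 10 now {2, 10}
Step 14: union(1, 6) -> merged; set of 1 now {1, 3, 4, 5, 6, 9, 11, 13}
Step 15: union(6, 11) -> already same set; set of 6 now {1, 3, 4, 5, 6, 9, 11, 13}
Set of 0: {0, 7, 8}; 5 is not a member.

Answer: no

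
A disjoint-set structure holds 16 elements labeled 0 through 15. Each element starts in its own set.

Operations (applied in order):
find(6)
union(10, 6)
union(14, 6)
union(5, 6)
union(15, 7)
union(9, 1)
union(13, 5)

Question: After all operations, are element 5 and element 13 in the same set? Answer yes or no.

Answer: yes

Derivation:
Step 1: find(6) -> no change; set of 6 is {6}
Step 2: union(10, 6) -> merged; set of 10 now {6, 10}
Step 3: union(14, 6) -> merged; set of 14 now {6, 10, 14}
Step 4: union(5, 6) -> merged; set of 5 now {5, 6, 10, 14}
Step 5: union(15, 7) -> merged; set of 15 now {7, 15}
Step 6: union(9, 1) -> merged; set of 9 now {1, 9}
Step 7: union(13, 5) -> merged; set of 13 now {5, 6, 10, 13, 14}
Set of 5: {5, 6, 10, 13, 14}; 13 is a member.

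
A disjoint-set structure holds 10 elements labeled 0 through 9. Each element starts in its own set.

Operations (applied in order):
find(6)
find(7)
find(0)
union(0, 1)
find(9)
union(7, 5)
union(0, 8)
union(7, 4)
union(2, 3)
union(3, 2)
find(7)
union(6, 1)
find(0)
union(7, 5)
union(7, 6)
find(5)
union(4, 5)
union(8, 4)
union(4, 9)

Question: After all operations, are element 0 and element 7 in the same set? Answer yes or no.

Answer: yes

Derivation:
Step 1: find(6) -> no change; set of 6 is {6}
Step 2: find(7) -> no change; set of 7 is {7}
Step 3: find(0) -> no change; set of 0 is {0}
Step 4: union(0, 1) -> merged; set of 0 now {0, 1}
Step 5: find(9) -> no change; set of 9 is {9}
Step 6: union(7, 5) -> merged; set of 7 now {5, 7}
Step 7: union(0, 8) -> merged; set of 0 now {0, 1, 8}
Step 8: union(7, 4) -> merged; set of 7 now {4, 5, 7}
Step 9: union(2, 3) -> merged; set of 2 now {2, 3}
Step 10: union(3, 2) -> already same set; set of 3 now {2, 3}
Step 11: find(7) -> no change; set of 7 is {4, 5, 7}
Step 12: union(6, 1) -> merged; set of 6 now {0, 1, 6, 8}
Step 13: find(0) -> no change; set of 0 is {0, 1, 6, 8}
Step 14: union(7, 5) -> already same set; set of 7 now {4, 5, 7}
Step 15: union(7, 6) -> merged; set of 7 now {0, 1, 4, 5, 6, 7, 8}
Step 16: find(5) -> no change; set of 5 is {0, 1, 4, 5, 6, 7, 8}
Step 17: union(4, 5) -> already same set; set of 4 now {0, 1, 4, 5, 6, 7, 8}
Step 18: union(8, 4) -> already same set; set of 8 now {0, 1, 4, 5, 6, 7, 8}
Step 19: union(4, 9) -> merged; set of 4 now {0, 1, 4, 5, 6, 7, 8, 9}
Set of 0: {0, 1, 4, 5, 6, 7, 8, 9}; 7 is a member.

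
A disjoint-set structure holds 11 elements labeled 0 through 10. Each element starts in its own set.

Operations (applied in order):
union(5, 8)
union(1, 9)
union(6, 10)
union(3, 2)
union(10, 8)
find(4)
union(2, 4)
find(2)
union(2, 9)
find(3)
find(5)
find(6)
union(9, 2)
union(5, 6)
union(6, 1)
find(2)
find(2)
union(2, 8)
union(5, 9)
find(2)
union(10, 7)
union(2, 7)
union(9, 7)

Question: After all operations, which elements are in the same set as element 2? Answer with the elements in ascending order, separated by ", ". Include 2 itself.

Step 1: union(5, 8) -> merged; set of 5 now {5, 8}
Step 2: union(1, 9) -> merged; set of 1 now {1, 9}
Step 3: union(6, 10) -> merged; set of 6 now {6, 10}
Step 4: union(3, 2) -> merged; set of 3 now {2, 3}
Step 5: union(10, 8) -> merged; set of 10 now {5, 6, 8, 10}
Step 6: find(4) -> no change; set of 4 is {4}
Step 7: union(2, 4) -> merged; set of 2 now {2, 3, 4}
Step 8: find(2) -> no change; set of 2 is {2, 3, 4}
Step 9: union(2, 9) -> merged; set of 2 now {1, 2, 3, 4, 9}
Step 10: find(3) -> no change; set of 3 is {1, 2, 3, 4, 9}
Step 11: find(5) -> no change; set of 5 is {5, 6, 8, 10}
Step 12: find(6) -> no change; set of 6 is {5, 6, 8, 10}
Step 13: union(9, 2) -> already same set; set of 9 now {1, 2, 3, 4, 9}
Step 14: union(5, 6) -> already same set; set of 5 now {5, 6, 8, 10}
Step 15: union(6, 1) -> merged; set of 6 now {1, 2, 3, 4, 5, 6, 8, 9, 10}
Step 16: find(2) -> no change; set of 2 is {1, 2, 3, 4, 5, 6, 8, 9, 10}
Step 17: find(2) -> no change; set of 2 is {1, 2, 3, 4, 5, 6, 8, 9, 10}
Step 18: union(2, 8) -> already same set; set of 2 now {1, 2, 3, 4, 5, 6, 8, 9, 10}
Step 19: union(5, 9) -> already same set; set of 5 now {1, 2, 3, 4, 5, 6, 8, 9, 10}
Step 20: find(2) -> no change; set of 2 is {1, 2, 3, 4, 5, 6, 8, 9, 10}
Step 21: union(10, 7) -> merged; set of 10 now {1, 2, 3, 4, 5, 6, 7, 8, 9, 10}
Step 22: union(2, 7) -> already same set; set of 2 now {1, 2, 3, 4, 5, 6, 7, 8, 9, 10}
Step 23: union(9, 7) -> already same set; set of 9 now {1, 2, 3, 4, 5, 6, 7, 8, 9, 10}
Component of 2: {1, 2, 3, 4, 5, 6, 7, 8, 9, 10}

Answer: 1, 2, 3, 4, 5, 6, 7, 8, 9, 10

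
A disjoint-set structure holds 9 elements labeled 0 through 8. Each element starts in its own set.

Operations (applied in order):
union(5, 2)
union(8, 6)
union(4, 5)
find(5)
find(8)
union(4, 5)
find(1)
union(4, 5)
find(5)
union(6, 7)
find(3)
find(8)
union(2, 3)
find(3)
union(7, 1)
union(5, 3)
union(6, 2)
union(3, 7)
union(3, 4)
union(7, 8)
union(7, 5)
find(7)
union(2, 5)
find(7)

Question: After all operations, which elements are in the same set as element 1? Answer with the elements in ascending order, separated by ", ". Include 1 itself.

Step 1: union(5, 2) -> merged; set of 5 now {2, 5}
Step 2: union(8, 6) -> merged; set of 8 now {6, 8}
Step 3: union(4, 5) -> merged; set of 4 now {2, 4, 5}
Step 4: find(5) -> no change; set of 5 is {2, 4, 5}
Step 5: find(8) -> no change; set of 8 is {6, 8}
Step 6: union(4, 5) -> already same set; set of 4 now {2, 4, 5}
Step 7: find(1) -> no change; set of 1 is {1}
Step 8: union(4, 5) -> already same set; set of 4 now {2, 4, 5}
Step 9: find(5) -> no change; set of 5 is {2, 4, 5}
Step 10: union(6, 7) -> merged; set of 6 now {6, 7, 8}
Step 11: find(3) -> no change; set of 3 is {3}
Step 12: find(8) -> no change; set of 8 is {6, 7, 8}
Step 13: union(2, 3) -> merged; set of 2 now {2, 3, 4, 5}
Step 14: find(3) -> no change; set of 3 is {2, 3, 4, 5}
Step 15: union(7, 1) -> merged; set of 7 now {1, 6, 7, 8}
Step 16: union(5, 3) -> already same set; set of 5 now {2, 3, 4, 5}
Step 17: union(6, 2) -> merged; set of 6 now {1, 2, 3, 4, 5, 6, 7, 8}
Step 18: union(3, 7) -> already same set; set of 3 now {1, 2, 3, 4, 5, 6, 7, 8}
Step 19: union(3, 4) -> already same set; set of 3 now {1, 2, 3, 4, 5, 6, 7, 8}
Step 20: union(7, 8) -> already same set; set of 7 now {1, 2, 3, 4, 5, 6, 7, 8}
Step 21: union(7, 5) -> already same set; set of 7 now {1, 2, 3, 4, 5, 6, 7, 8}
Step 22: find(7) -> no change; set of 7 is {1, 2, 3, 4, 5, 6, 7, 8}
Step 23: union(2, 5) -> already same set; set of 2 now {1, 2, 3, 4, 5, 6, 7, 8}
Step 24: find(7) -> no change; set of 7 is {1, 2, 3, 4, 5, 6, 7, 8}
Component of 1: {1, 2, 3, 4, 5, 6, 7, 8}

Answer: 1, 2, 3, 4, 5, 6, 7, 8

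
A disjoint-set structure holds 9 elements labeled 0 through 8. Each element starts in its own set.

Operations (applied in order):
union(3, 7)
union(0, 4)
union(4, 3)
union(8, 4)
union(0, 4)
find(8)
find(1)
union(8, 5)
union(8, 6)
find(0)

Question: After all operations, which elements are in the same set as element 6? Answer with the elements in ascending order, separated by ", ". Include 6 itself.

Answer: 0, 3, 4, 5, 6, 7, 8

Derivation:
Step 1: union(3, 7) -> merged; set of 3 now {3, 7}
Step 2: union(0, 4) -> merged; set of 0 now {0, 4}
Step 3: union(4, 3) -> merged; set of 4 now {0, 3, 4, 7}
Step 4: union(8, 4) -> merged; set of 8 now {0, 3, 4, 7, 8}
Step 5: union(0, 4) -> already same set; set of 0 now {0, 3, 4, 7, 8}
Step 6: find(8) -> no change; set of 8 is {0, 3, 4, 7, 8}
Step 7: find(1) -> no change; set of 1 is {1}
Step 8: union(8, 5) -> merged; set of 8 now {0, 3, 4, 5, 7, 8}
Step 9: union(8, 6) -> merged; set of 8 now {0, 3, 4, 5, 6, 7, 8}
Step 10: find(0) -> no change; set of 0 is {0, 3, 4, 5, 6, 7, 8}
Component of 6: {0, 3, 4, 5, 6, 7, 8}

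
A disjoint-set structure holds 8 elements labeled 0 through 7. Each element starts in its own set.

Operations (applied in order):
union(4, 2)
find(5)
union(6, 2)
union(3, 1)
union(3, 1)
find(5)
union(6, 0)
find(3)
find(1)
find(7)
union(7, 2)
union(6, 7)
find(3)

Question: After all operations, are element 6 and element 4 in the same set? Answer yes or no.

Step 1: union(4, 2) -> merged; set of 4 now {2, 4}
Step 2: find(5) -> no change; set of 5 is {5}
Step 3: union(6, 2) -> merged; set of 6 now {2, 4, 6}
Step 4: union(3, 1) -> merged; set of 3 now {1, 3}
Step 5: union(3, 1) -> already same set; set of 3 now {1, 3}
Step 6: find(5) -> no change; set of 5 is {5}
Step 7: union(6, 0) -> merged; set of 6 now {0, 2, 4, 6}
Step 8: find(3) -> no change; set of 3 is {1, 3}
Step 9: find(1) -> no change; set of 1 is {1, 3}
Step 10: find(7) -> no change; set of 7 is {7}
Step 11: union(7, 2) -> merged; set of 7 now {0, 2, 4, 6, 7}
Step 12: union(6, 7) -> already same set; set of 6 now {0, 2, 4, 6, 7}
Step 13: find(3) -> no change; set of 3 is {1, 3}
Set of 6: {0, 2, 4, 6, 7}; 4 is a member.

Answer: yes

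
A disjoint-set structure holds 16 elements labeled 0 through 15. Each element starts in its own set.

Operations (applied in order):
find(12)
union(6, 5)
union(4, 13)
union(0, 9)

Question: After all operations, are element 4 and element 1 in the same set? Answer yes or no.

Answer: no

Derivation:
Step 1: find(12) -> no change; set of 12 is {12}
Step 2: union(6, 5) -> merged; set of 6 now {5, 6}
Step 3: union(4, 13) -> merged; set of 4 now {4, 13}
Step 4: union(0, 9) -> merged; set of 0 now {0, 9}
Set of 4: {4, 13}; 1 is not a member.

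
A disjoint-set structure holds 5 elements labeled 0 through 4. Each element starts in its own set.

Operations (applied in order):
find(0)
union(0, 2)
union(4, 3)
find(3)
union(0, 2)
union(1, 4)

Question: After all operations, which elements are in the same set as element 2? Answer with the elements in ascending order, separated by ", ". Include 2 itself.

Answer: 0, 2

Derivation:
Step 1: find(0) -> no change; set of 0 is {0}
Step 2: union(0, 2) -> merged; set of 0 now {0, 2}
Step 3: union(4, 3) -> merged; set of 4 now {3, 4}
Step 4: find(3) -> no change; set of 3 is {3, 4}
Step 5: union(0, 2) -> already same set; set of 0 now {0, 2}
Step 6: union(1, 4) -> merged; set of 1 now {1, 3, 4}
Component of 2: {0, 2}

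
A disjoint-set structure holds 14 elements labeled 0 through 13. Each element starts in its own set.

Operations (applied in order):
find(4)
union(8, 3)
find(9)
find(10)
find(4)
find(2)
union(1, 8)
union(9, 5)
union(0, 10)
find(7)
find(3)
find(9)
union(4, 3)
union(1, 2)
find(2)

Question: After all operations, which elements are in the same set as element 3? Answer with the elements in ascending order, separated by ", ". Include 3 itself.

Step 1: find(4) -> no change; set of 4 is {4}
Step 2: union(8, 3) -> merged; set of 8 now {3, 8}
Step 3: find(9) -> no change; set of 9 is {9}
Step 4: find(10) -> no change; set of 10 is {10}
Step 5: find(4) -> no change; set of 4 is {4}
Step 6: find(2) -> no change; set of 2 is {2}
Step 7: union(1, 8) -> merged; set of 1 now {1, 3, 8}
Step 8: union(9, 5) -> merged; set of 9 now {5, 9}
Step 9: union(0, 10) -> merged; set of 0 now {0, 10}
Step 10: find(7) -> no change; set of 7 is {7}
Step 11: find(3) -> no change; set of 3 is {1, 3, 8}
Step 12: find(9) -> no change; set of 9 is {5, 9}
Step 13: union(4, 3) -> merged; set of 4 now {1, 3, 4, 8}
Step 14: union(1, 2) -> merged; set of 1 now {1, 2, 3, 4, 8}
Step 15: find(2) -> no change; set of 2 is {1, 2, 3, 4, 8}
Component of 3: {1, 2, 3, 4, 8}

Answer: 1, 2, 3, 4, 8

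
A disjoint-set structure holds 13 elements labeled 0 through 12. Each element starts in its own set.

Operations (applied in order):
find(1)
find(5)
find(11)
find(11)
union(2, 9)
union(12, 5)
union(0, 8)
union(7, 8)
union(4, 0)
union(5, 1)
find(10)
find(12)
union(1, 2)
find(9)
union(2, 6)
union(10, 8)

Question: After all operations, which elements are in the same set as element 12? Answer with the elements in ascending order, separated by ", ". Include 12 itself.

Answer: 1, 2, 5, 6, 9, 12

Derivation:
Step 1: find(1) -> no change; set of 1 is {1}
Step 2: find(5) -> no change; set of 5 is {5}
Step 3: find(11) -> no change; set of 11 is {11}
Step 4: find(11) -> no change; set of 11 is {11}
Step 5: union(2, 9) -> merged; set of 2 now {2, 9}
Step 6: union(12, 5) -> merged; set of 12 now {5, 12}
Step 7: union(0, 8) -> merged; set of 0 now {0, 8}
Step 8: union(7, 8) -> merged; set of 7 now {0, 7, 8}
Step 9: union(4, 0) -> merged; set of 4 now {0, 4, 7, 8}
Step 10: union(5, 1) -> merged; set of 5 now {1, 5, 12}
Step 11: find(10) -> no change; set of 10 is {10}
Step 12: find(12) -> no change; set of 12 is {1, 5, 12}
Step 13: union(1, 2) -> merged; set of 1 now {1, 2, 5, 9, 12}
Step 14: find(9) -> no change; set of 9 is {1, 2, 5, 9, 12}
Step 15: union(2, 6) -> merged; set of 2 now {1, 2, 5, 6, 9, 12}
Step 16: union(10, 8) -> merged; set of 10 now {0, 4, 7, 8, 10}
Component of 12: {1, 2, 5, 6, 9, 12}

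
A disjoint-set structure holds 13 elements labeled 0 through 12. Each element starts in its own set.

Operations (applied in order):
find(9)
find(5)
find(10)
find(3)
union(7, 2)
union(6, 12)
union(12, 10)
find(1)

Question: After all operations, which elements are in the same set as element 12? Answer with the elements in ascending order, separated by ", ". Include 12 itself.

Step 1: find(9) -> no change; set of 9 is {9}
Step 2: find(5) -> no change; set of 5 is {5}
Step 3: find(10) -> no change; set of 10 is {10}
Step 4: find(3) -> no change; set of 3 is {3}
Step 5: union(7, 2) -> merged; set of 7 now {2, 7}
Step 6: union(6, 12) -> merged; set of 6 now {6, 12}
Step 7: union(12, 10) -> merged; set of 12 now {6, 10, 12}
Step 8: find(1) -> no change; set of 1 is {1}
Component of 12: {6, 10, 12}

Answer: 6, 10, 12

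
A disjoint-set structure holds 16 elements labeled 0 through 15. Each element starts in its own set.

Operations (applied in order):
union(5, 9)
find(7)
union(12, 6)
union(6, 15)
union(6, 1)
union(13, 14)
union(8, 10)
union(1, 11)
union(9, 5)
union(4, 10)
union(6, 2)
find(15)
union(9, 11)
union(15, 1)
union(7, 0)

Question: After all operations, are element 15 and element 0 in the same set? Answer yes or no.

Step 1: union(5, 9) -> merged; set of 5 now {5, 9}
Step 2: find(7) -> no change; set of 7 is {7}
Step 3: union(12, 6) -> merged; set of 12 now {6, 12}
Step 4: union(6, 15) -> merged; set of 6 now {6, 12, 15}
Step 5: union(6, 1) -> merged; set of 6 now {1, 6, 12, 15}
Step 6: union(13, 14) -> merged; set of 13 now {13, 14}
Step 7: union(8, 10) -> merged; set of 8 now {8, 10}
Step 8: union(1, 11) -> merged; set of 1 now {1, 6, 11, 12, 15}
Step 9: union(9, 5) -> already same set; set of 9 now {5, 9}
Step 10: union(4, 10) -> merged; set of 4 now {4, 8, 10}
Step 11: union(6, 2) -> merged; set of 6 now {1, 2, 6, 11, 12, 15}
Step 12: find(15) -> no change; set of 15 is {1, 2, 6, 11, 12, 15}
Step 13: union(9, 11) -> merged; set of 9 now {1, 2, 5, 6, 9, 11, 12, 15}
Step 14: union(15, 1) -> already same set; set of 15 now {1, 2, 5, 6, 9, 11, 12, 15}
Step 15: union(7, 0) -> merged; set of 7 now {0, 7}
Set of 15: {1, 2, 5, 6, 9, 11, 12, 15}; 0 is not a member.

Answer: no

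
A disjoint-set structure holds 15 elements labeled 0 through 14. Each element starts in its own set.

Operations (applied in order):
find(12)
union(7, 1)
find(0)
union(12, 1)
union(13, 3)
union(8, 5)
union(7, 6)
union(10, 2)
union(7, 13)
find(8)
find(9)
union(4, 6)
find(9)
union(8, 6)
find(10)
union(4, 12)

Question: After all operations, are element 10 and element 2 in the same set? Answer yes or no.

Answer: yes

Derivation:
Step 1: find(12) -> no change; set of 12 is {12}
Step 2: union(7, 1) -> merged; set of 7 now {1, 7}
Step 3: find(0) -> no change; set of 0 is {0}
Step 4: union(12, 1) -> merged; set of 12 now {1, 7, 12}
Step 5: union(13, 3) -> merged; set of 13 now {3, 13}
Step 6: union(8, 5) -> merged; set of 8 now {5, 8}
Step 7: union(7, 6) -> merged; set of 7 now {1, 6, 7, 12}
Step 8: union(10, 2) -> merged; set of 10 now {2, 10}
Step 9: union(7, 13) -> merged; set of 7 now {1, 3, 6, 7, 12, 13}
Step 10: find(8) -> no change; set of 8 is {5, 8}
Step 11: find(9) -> no change; set of 9 is {9}
Step 12: union(4, 6) -> merged; set of 4 now {1, 3, 4, 6, 7, 12, 13}
Step 13: find(9) -> no change; set of 9 is {9}
Step 14: union(8, 6) -> merged; set of 8 now {1, 3, 4, 5, 6, 7, 8, 12, 13}
Step 15: find(10) -> no change; set of 10 is {2, 10}
Step 16: union(4, 12) -> already same set; set of 4 now {1, 3, 4, 5, 6, 7, 8, 12, 13}
Set of 10: {2, 10}; 2 is a member.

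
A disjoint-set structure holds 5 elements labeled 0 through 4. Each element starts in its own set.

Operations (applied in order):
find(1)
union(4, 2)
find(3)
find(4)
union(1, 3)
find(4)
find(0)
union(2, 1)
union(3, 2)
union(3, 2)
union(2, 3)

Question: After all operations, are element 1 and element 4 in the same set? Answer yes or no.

Step 1: find(1) -> no change; set of 1 is {1}
Step 2: union(4, 2) -> merged; set of 4 now {2, 4}
Step 3: find(3) -> no change; set of 3 is {3}
Step 4: find(4) -> no change; set of 4 is {2, 4}
Step 5: union(1, 3) -> merged; set of 1 now {1, 3}
Step 6: find(4) -> no change; set of 4 is {2, 4}
Step 7: find(0) -> no change; set of 0 is {0}
Step 8: union(2, 1) -> merged; set of 2 now {1, 2, 3, 4}
Step 9: union(3, 2) -> already same set; set of 3 now {1, 2, 3, 4}
Step 10: union(3, 2) -> already same set; set of 3 now {1, 2, 3, 4}
Step 11: union(2, 3) -> already same set; set of 2 now {1, 2, 3, 4}
Set of 1: {1, 2, 3, 4}; 4 is a member.

Answer: yes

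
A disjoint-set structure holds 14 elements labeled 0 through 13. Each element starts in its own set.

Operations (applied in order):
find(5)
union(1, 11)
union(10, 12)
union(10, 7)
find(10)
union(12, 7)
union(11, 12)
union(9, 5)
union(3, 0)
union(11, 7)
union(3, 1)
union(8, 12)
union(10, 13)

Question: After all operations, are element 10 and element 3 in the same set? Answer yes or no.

Step 1: find(5) -> no change; set of 5 is {5}
Step 2: union(1, 11) -> merged; set of 1 now {1, 11}
Step 3: union(10, 12) -> merged; set of 10 now {10, 12}
Step 4: union(10, 7) -> merged; set of 10 now {7, 10, 12}
Step 5: find(10) -> no change; set of 10 is {7, 10, 12}
Step 6: union(12, 7) -> already same set; set of 12 now {7, 10, 12}
Step 7: union(11, 12) -> merged; set of 11 now {1, 7, 10, 11, 12}
Step 8: union(9, 5) -> merged; set of 9 now {5, 9}
Step 9: union(3, 0) -> merged; set of 3 now {0, 3}
Step 10: union(11, 7) -> already same set; set of 11 now {1, 7, 10, 11, 12}
Step 11: union(3, 1) -> merged; set of 3 now {0, 1, 3, 7, 10, 11, 12}
Step 12: union(8, 12) -> merged; set of 8 now {0, 1, 3, 7, 8, 10, 11, 12}
Step 13: union(10, 13) -> merged; set of 10 now {0, 1, 3, 7, 8, 10, 11, 12, 13}
Set of 10: {0, 1, 3, 7, 8, 10, 11, 12, 13}; 3 is a member.

Answer: yes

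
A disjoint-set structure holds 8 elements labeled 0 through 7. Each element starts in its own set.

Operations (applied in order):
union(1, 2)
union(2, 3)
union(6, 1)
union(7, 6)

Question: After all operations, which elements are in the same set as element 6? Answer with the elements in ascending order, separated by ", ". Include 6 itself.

Answer: 1, 2, 3, 6, 7

Derivation:
Step 1: union(1, 2) -> merged; set of 1 now {1, 2}
Step 2: union(2, 3) -> merged; set of 2 now {1, 2, 3}
Step 3: union(6, 1) -> merged; set of 6 now {1, 2, 3, 6}
Step 4: union(7, 6) -> merged; set of 7 now {1, 2, 3, 6, 7}
Component of 6: {1, 2, 3, 6, 7}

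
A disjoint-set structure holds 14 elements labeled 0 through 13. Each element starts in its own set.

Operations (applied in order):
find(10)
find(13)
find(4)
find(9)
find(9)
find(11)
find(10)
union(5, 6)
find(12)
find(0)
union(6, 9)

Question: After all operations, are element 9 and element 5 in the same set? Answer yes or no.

Answer: yes

Derivation:
Step 1: find(10) -> no change; set of 10 is {10}
Step 2: find(13) -> no change; set of 13 is {13}
Step 3: find(4) -> no change; set of 4 is {4}
Step 4: find(9) -> no change; set of 9 is {9}
Step 5: find(9) -> no change; set of 9 is {9}
Step 6: find(11) -> no change; set of 11 is {11}
Step 7: find(10) -> no change; set of 10 is {10}
Step 8: union(5, 6) -> merged; set of 5 now {5, 6}
Step 9: find(12) -> no change; set of 12 is {12}
Step 10: find(0) -> no change; set of 0 is {0}
Step 11: union(6, 9) -> merged; set of 6 now {5, 6, 9}
Set of 9: {5, 6, 9}; 5 is a member.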